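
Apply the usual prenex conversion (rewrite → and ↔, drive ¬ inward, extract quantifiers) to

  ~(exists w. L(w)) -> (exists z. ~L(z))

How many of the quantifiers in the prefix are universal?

0

Rewrite implications/biconditionals: A → B as ¬A ∨ B.
  ~~(exists w. L(w)) | (exists z. ~L(z))
Push ¬ through the quantifiers and connectives to reach negation normal form:
  (exists w. L(w)) | (exists z. ~L(z))
Finally move all quantifiers to the prefix:
  exists w. exists z. (L(w) | ~L(z))
The prefix is exists w exists z: 0 universal, 2 existential.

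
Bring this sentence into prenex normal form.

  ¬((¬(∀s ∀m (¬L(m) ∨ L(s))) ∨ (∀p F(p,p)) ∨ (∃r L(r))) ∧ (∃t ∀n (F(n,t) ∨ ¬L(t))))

∀s ∀m ∃p ∀r ∀t ∃n ((¬L(m) ∨ L(s)) ∧ ¬F(p,p) ∧ ¬L(r) ∨ ¬F(n,t) ∧ L(t))

Drive negations inward (¬∀x A ≡ ∃x ¬A, ¬∃x A ≡ ∀x ¬A, De Morgan for ∧/∨):
  (∀s ∀m (¬L(m) ∨ L(s))) ∧ (∃p ¬F(p,p)) ∧ (∀r ¬L(r)) ∨ (∀t ∃n (¬F(n,t) ∧ L(t)))
All bound variables are already distinct, so no renaming is needed.
Extract every quantifier outward, since the variables are now distinct and don't occur free across branches:
  ∀s ∀m ∃p ∀r ∀t ∃n ((¬L(m) ∨ L(s)) ∧ ¬F(p,p) ∧ ¬L(r) ∨ ¬F(n,t) ∧ L(t))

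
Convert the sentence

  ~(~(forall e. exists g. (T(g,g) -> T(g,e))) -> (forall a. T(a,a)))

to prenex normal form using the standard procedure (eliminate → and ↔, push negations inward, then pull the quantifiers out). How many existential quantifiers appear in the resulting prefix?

2

Rewrite implications/biconditionals: A → B as ¬A ∨ B.
  ~(~~(forall e. exists g. (~T(g,g) | T(g,e))) | (forall a. T(a,a)))
Drive negations inward (¬∀x A ≡ ∃x ¬A, ¬∃x A ≡ ∀x ¬A, De Morgan for ∧/∨):
  (exists e. forall g. (T(g,g) & ~T(g,e))) & (exists a. ~T(a,a))
Finally move all quantifiers to the prefix:
  exists e. forall g. exists a. (T(g,g) & ~T(g,e) & ~T(a,a))
The prefix is exists e forall g exists a: 1 universal, 2 existential.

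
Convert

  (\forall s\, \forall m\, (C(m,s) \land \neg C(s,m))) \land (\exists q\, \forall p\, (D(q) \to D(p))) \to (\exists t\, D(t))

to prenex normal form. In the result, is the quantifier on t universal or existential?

First replace A → B with ¬A ∨ B.
  \neg ((\forall s\, \forall m\, (C(m,s) \land \neg C(s,m))) \land (\exists q\, \forall p\, (\neg D(q) \lor D(p)))) \lor (\exists t\, D(t))
Move each ¬ inward, flipping quantifiers it crosses:
  (\exists s\, \exists m\, (\neg C(m,s) \lor C(s,m))) \lor (\forall q\, \exists p\, (D(q) \land \neg D(p))) \lor (\exists t\, D(t))
All bound variables are already distinct, so no renaming is needed.
Extract every quantifier outward, since the variables are now distinct and don't occur free across branches:
  \exists s\, \exists m\, \forall q\, \exists p\, \exists t\, (\neg C(m,s) \lor C(s,m) \lor D(q) \land \neg D(p) \lor D(t))
The quantifier \exists t sits under an even number of negations (counting the antecedent side of each →), so it remains existential.

existential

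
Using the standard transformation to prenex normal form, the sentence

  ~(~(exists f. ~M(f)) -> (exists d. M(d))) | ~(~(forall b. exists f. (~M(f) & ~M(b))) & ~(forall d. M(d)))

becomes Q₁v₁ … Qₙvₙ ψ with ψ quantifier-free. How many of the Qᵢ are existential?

Rewrite implications/biconditionals: A → B as ¬A ∨ B.
  ~(~~(exists f. ~M(f)) | (exists d. M(d))) | ~(~(forall b. exists f. (~M(f) & ~M(b))) & ~(forall d. M(d)))
Move each ¬ inward, flipping quantifiers it crosses:
  (forall f. M(f)) & (forall d. ~M(d)) | (forall b. exists f. (~M(f) & ~M(b))) | (forall d. M(d))
Rename bound variables to avoid capture: f↦w1, d↦x.
  (forall f. M(f)) & (forall d. ~M(d)) | (forall b. exists w1. (~M(w1) & ~M(b))) | (forall x. M(x))
Extract every quantifier outward, since the variables are now distinct and don't occur free across branches:
  forall f. forall d. forall b. exists w1. forall x. (M(f) & ~M(d) | ~M(w1) & ~M(b) | M(x))
The prefix is forall f forall d forall b exists w1 forall x: 4 universal, 1 existential.

1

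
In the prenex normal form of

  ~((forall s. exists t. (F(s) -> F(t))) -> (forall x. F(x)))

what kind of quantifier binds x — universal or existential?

Rewrite implications/biconditionals: A → B as ¬A ∨ B.
  ~(~(forall s. exists t. (~F(s) | F(t))) | (forall x. F(x)))
Drive negations inward (¬∀x A ≡ ∃x ¬A, ¬∃x A ≡ ∀x ¬A, De Morgan for ∧/∨):
  (forall s. exists t. (~F(s) | F(t))) & (exists x. ~F(x))
All bound variables are already distinct, so no renaming is needed.
Extract every quantifier outward, since the variables are now distinct and don't occur free across branches:
  forall s. exists t. exists x. ((~F(s) | F(t)) & ~F(x))
The quantifier forall x sits under an odd number of negations (counting the antecedent side of each →), so it flips to exists x.

existential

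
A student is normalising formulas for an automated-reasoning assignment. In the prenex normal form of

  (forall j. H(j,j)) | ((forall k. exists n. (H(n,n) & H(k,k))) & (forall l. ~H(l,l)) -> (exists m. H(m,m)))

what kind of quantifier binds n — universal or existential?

universal

Rewrite implications/biconditionals: A → B as ¬A ∨ B.
  (forall j. H(j,j)) | ~((forall k. exists n. (H(n,n) & H(k,k))) & (forall l. ~H(l,l))) | (exists m. H(m,m))
Push ¬ through the quantifiers and connectives to reach negation normal form:
  (forall j. H(j,j)) | (exists k. forall n. (~H(n,n) | ~H(k,k))) | (exists l. H(l,l)) | (exists m. H(m,m))
All bound variables are already distinct, so no renaming is needed.
Pull the quantifiers to the front (each side's bound variable is not free in the other side):
  forall j. exists k. forall n. exists l. exists m. (H(j,j) | ~H(n,n) | ~H(k,k) | H(l,l) | H(m,m))
The quantifier exists n sits under an odd number of negations (counting the antecedent side of each →), so it flips to forall n.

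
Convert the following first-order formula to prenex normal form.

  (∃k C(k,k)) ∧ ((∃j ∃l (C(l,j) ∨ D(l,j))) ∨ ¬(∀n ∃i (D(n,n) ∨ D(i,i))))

Drive negations inward (¬∀x A ≡ ∃x ¬A, ¬∃x A ≡ ∀x ¬A, De Morgan for ∧/∨):
  (∃k C(k,k)) ∧ ((∃j ∃l (C(l,j) ∨ D(l,j))) ∨ (∃n ∀i (¬D(n,n) ∧ ¬D(i,i))))
Extract every quantifier outward, since the variables are now distinct and don't occur free across branches:
  ∃k ∃j ∃l ∃n ∀i (C(k,k) ∧ (C(l,j) ∨ D(l,j) ∨ ¬D(n,n) ∧ ¬D(i,i)))

∃k ∃j ∃l ∃n ∀i (C(k,k) ∧ (C(l,j) ∨ D(l,j) ∨ ¬D(n,n) ∧ ¬D(i,i)))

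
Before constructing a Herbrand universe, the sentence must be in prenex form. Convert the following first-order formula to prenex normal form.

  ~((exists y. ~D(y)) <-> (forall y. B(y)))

Rewrite implications/biconditionals: A → B as ¬A ∨ B; A ↔ B as (¬A ∨ B) ∧ (¬B ∨ A).
  ~((~(exists y. ~D(y)) | (forall y. B(y))) & (~(forall y. B(y)) | (exists y. ~D(y))))
Push ¬ through the quantifiers and connectives to reach negation normal form:
  (exists y. ~D(y)) & (exists y. ~B(y)) | (forall y. B(y)) & (forall y. D(y))
Rename bound variables to avoid capture: y↦z1, y↦w, y↦s.
  (exists y. ~D(y)) & (exists z1. ~B(z1)) | (forall w. B(w)) & (forall s. D(s))
Extract every quantifier outward, since the variables are now distinct and don't occur free across branches:
  exists y. exists z1. forall w. forall s. (~D(y) & ~B(z1) | B(w) & D(s))

exists y. exists z1. forall w. forall s. (~D(y) & ~B(z1) | B(w) & D(s))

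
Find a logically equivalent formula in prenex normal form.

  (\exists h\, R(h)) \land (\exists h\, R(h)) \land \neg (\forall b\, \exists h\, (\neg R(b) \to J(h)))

\exists h\, \exists t\, \exists b\, \forall w\, (R(h) \land R(t) \land \neg R(b) \land \neg J(w))

Rewrite implications/biconditionals: A → B as ¬A ∨ B.
  (\exists h\, R(h)) \land (\exists h\, R(h)) \land \neg (\forall b\, \exists h\, (\neg \neg R(b) \lor J(h)))
Move each ¬ inward, flipping quantifiers it crosses:
  (\exists h\, R(h)) \land (\exists h\, R(h)) \land (\exists b\, \forall h\, (\neg R(b) \land \neg J(h)))
Standardize variables apart so no two quantifiers bind the same name: h↦t, h↦w.
  (\exists h\, R(h)) \land (\exists t\, R(t)) \land (\exists b\, \forall w\, (\neg R(b) \land \neg J(w)))
Pull the quantifiers to the front (each side's bound variable is not free in the other side):
  \exists h\, \exists t\, \exists b\, \forall w\, (R(h) \land R(t) \land \neg R(b) \land \neg J(w))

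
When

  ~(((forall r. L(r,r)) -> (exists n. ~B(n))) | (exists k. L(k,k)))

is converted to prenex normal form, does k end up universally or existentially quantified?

First replace A → B with ¬A ∨ B.
  ~(~(forall r. L(r,r)) | (exists n. ~B(n)) | (exists k. L(k,k)))
Push ¬ through the quantifiers and connectives to reach negation normal form:
  (forall r. L(r,r)) & (forall n. B(n)) & (forall k. ~L(k,k))
All bound variables are already distinct, so no renaming is needed.
Finally move all quantifiers to the prefix:
  forall r. forall n. forall k. (L(r,r) & B(n) & ~L(k,k))
The quantifier exists k sits under an odd number of negations (counting the antecedent side of each →), so it flips to forall k.

universal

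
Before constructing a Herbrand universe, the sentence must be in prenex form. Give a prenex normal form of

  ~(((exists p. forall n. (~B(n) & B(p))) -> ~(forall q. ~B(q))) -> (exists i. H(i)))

forall p. exists n. exists q. forall i. ((B(n) | ~B(p) | B(q)) & ~H(i))

First replace A → B with ¬A ∨ B.
  ~(~(~(exists p. forall n. (~B(n) & B(p))) | ~(forall q. ~B(q))) | (exists i. H(i)))
Drive negations inward (¬∀x A ≡ ∃x ¬A, ¬∃x A ≡ ∀x ¬A, De Morgan for ∧/∨):
  ((forall p. exists n. (B(n) | ~B(p))) | (exists q. B(q))) & (forall i. ~H(i))
Finally move all quantifiers to the prefix:
  forall p. exists n. exists q. forall i. ((B(n) | ~B(p) | B(q)) & ~H(i))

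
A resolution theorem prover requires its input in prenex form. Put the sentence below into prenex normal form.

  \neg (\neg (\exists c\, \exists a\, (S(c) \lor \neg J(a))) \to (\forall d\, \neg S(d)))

Rewrite implications/biconditionals: A → B as ¬A ∨ B.
  \neg (\neg \neg (\exists c\, \exists a\, (S(c) \lor \neg J(a))) \lor (\forall d\, \neg S(d)))
Drive negations inward (¬∀x A ≡ ∃x ¬A, ¬∃x A ≡ ∀x ¬A, De Morgan for ∧/∨):
  (\forall c\, \forall a\, (\neg S(c) \land J(a))) \land (\exists d\, S(d))
All bound variables are already distinct, so no renaming is needed.
Pull the quantifiers to the front (each side's bound variable is not free in the other side):
  \forall c\, \forall a\, \exists d\, (\neg S(c) \land J(a) \land S(d))

\forall c\, \forall a\, \exists d\, (\neg S(c) \land J(a) \land S(d))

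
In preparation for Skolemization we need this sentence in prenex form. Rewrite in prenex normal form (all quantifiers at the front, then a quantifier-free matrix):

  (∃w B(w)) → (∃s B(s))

∀w ∃s (¬B(w) ∨ B(s))

Eliminate → and ↔ using ¬ and ∨.
  ¬(∃w B(w)) ∨ (∃s B(s))
Push ¬ through the quantifiers and connectives to reach negation normal form:
  (∀w ¬B(w)) ∨ (∃s B(s))
Extract every quantifier outward, since the variables are now distinct and don't occur free across branches:
  ∀w ∃s (¬B(w) ∨ B(s))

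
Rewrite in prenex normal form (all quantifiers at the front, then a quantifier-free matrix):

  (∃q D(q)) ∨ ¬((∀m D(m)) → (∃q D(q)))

∃q ∀m ∀b (D(q) ∨ D(m) ∧ ¬D(b))

Rewrite implications/biconditionals: A → B as ¬A ∨ B.
  (∃q D(q)) ∨ ¬(¬(∀m D(m)) ∨ (∃q D(q)))
Push ¬ through the quantifiers and connectives to reach negation normal form:
  (∃q D(q)) ∨ (∀m D(m)) ∧ (∀q ¬D(q))
Give each quantifier a distinct variable: q↦b.
  (∃q D(q)) ∨ (∀m D(m)) ∧ (∀b ¬D(b))
Pull the quantifiers to the front (each side's bound variable is not free in the other side):
  ∃q ∀m ∀b (D(q) ∨ D(m) ∧ ¬D(b))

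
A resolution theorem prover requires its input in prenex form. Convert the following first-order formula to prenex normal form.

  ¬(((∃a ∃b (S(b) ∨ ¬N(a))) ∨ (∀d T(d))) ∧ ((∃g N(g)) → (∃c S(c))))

Eliminate → and ↔ using ¬ and ∨.
  ¬(((∃a ∃b (S(b) ∨ ¬N(a))) ∨ (∀d T(d))) ∧ (¬(∃g N(g)) ∨ (∃c S(c))))
Move each ¬ inward, flipping quantifiers it crosses:
  (∀a ∀b (¬S(b) ∧ N(a))) ∧ (∃d ¬T(d)) ∨ (∃g N(g)) ∧ (∀c ¬S(c))
Finally move all quantifiers to the prefix:
  ∀a ∀b ∃d ∃g ∀c (¬S(b) ∧ N(a) ∧ ¬T(d) ∨ N(g) ∧ ¬S(c))

∀a ∀b ∃d ∃g ∀c (¬S(b) ∧ N(a) ∧ ¬T(d) ∨ N(g) ∧ ¬S(c))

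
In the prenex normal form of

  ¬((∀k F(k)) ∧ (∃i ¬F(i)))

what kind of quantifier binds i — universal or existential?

universal

Move each ¬ inward, flipping quantifiers it crosses:
  (∃k ¬F(k)) ∨ (∀i F(i))
All bound variables are already distinct, so no renaming is needed.
Finally move all quantifiers to the prefix:
  ∃k ∀i (¬F(k) ∨ F(i))
The quantifier ∃i sits under an odd number of negations, so it flips to ∀i.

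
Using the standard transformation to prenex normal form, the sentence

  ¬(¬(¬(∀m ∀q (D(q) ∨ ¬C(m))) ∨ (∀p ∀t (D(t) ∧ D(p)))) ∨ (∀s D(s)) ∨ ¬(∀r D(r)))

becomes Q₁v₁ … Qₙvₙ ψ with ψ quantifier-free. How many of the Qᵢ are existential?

3

Move each ¬ inward, flipping quantifiers it crosses:
  ((∃m ∃q (¬D(q) ∧ C(m))) ∨ (∀p ∀t (D(t) ∧ D(p)))) ∧ (∃s ¬D(s)) ∧ (∀r D(r))
All bound variables are already distinct, so no renaming is needed.
Pull the quantifiers to the front (each side's bound variable is not free in the other side):
  ∃m ∃q ∀p ∀t ∃s ∀r ((¬D(q) ∧ C(m) ∨ D(t) ∧ D(p)) ∧ ¬D(s) ∧ D(r))
The prefix is ∃m ∃q ∀p ∀t ∃s ∀r: 3 universal, 3 existential.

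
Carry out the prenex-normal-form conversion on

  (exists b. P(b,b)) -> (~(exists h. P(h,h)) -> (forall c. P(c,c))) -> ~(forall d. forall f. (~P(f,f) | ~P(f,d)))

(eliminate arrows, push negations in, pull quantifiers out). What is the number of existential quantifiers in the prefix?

First replace A → B with ¬A ∨ B.
  ~(exists b. P(b,b)) | ~(~~(exists h. P(h,h)) | (forall c. P(c,c))) | ~(forall d. forall f. (~P(f,f) | ~P(f,d)))
Move each ¬ inward, flipping quantifiers it crosses:
  (forall b. ~P(b,b)) | (forall h. ~P(h,h)) & (exists c. ~P(c,c)) | (exists d. exists f. (P(f,f) & P(f,d)))
All bound variables are already distinct, so no renaming is needed.
Extract every quantifier outward, since the variables are now distinct and don't occur free across branches:
  forall b. forall h. exists c. exists d. exists f. (~P(b,b) | ~P(h,h) & ~P(c,c) | P(f,f) & P(f,d))
The prefix is forall b forall h exists c exists d exists f: 2 universal, 3 existential.

3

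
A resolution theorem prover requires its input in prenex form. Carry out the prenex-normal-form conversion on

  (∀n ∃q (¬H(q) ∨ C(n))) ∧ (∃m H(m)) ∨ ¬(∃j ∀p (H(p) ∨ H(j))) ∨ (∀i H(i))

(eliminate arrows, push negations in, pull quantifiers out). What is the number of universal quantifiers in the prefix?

3

Move each ¬ inward, flipping quantifiers it crosses:
  (∀n ∃q (¬H(q) ∨ C(n))) ∧ (∃m H(m)) ∨ (∀j ∃p (¬H(p) ∧ ¬H(j))) ∨ (∀i H(i))
All bound variables are already distinct, so no renaming is needed.
Pull the quantifiers to the front (each side's bound variable is not free in the other side):
  ∀n ∃q ∃m ∀j ∃p ∀i ((¬H(q) ∨ C(n)) ∧ H(m) ∨ ¬H(p) ∧ ¬H(j) ∨ H(i))
The prefix is ∀n ∃q ∃m ∀j ∃p ∀i: 3 universal, 3 existential.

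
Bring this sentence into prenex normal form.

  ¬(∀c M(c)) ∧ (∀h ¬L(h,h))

Drive negations inward (¬∀x A ≡ ∃x ¬A, ¬∃x A ≡ ∀x ¬A, De Morgan for ∧/∨):
  (∃c ¬M(c)) ∧ (∀h ¬L(h,h))
All bound variables are already distinct, so no renaming is needed.
Finally move all quantifiers to the prefix:
  ∃c ∀h (¬M(c) ∧ ¬L(h,h))

∃c ∀h (¬M(c) ∧ ¬L(h,h))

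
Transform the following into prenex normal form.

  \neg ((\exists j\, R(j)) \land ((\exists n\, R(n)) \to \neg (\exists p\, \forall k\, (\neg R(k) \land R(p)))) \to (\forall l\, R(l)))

\exists j\, \forall n\, \forall p\, \exists k\, \exists l\, (R(j) \land (\neg R(n) \lor R(k) \lor \neg R(p)) \land \neg R(l))

First replace A → B with ¬A ∨ B.
  \neg (\neg ((\exists j\, R(j)) \land (\neg (\exists n\, R(n)) \lor \neg (\exists p\, \forall k\, (\neg R(k) \land R(p))))) \lor (\forall l\, R(l)))
Drive negations inward (¬∀x A ≡ ∃x ¬A, ¬∃x A ≡ ∀x ¬A, De Morgan for ∧/∨):
  (\exists j\, R(j)) \land ((\forall n\, \neg R(n)) \lor (\forall p\, \exists k\, (R(k) \lor \neg R(p)))) \land (\exists l\, \neg R(l))
Pull the quantifiers to the front (each side's bound variable is not free in the other side):
  \exists j\, \forall n\, \forall p\, \exists k\, \exists l\, (R(j) \land (\neg R(n) \lor R(k) \lor \neg R(p)) \land \neg R(l))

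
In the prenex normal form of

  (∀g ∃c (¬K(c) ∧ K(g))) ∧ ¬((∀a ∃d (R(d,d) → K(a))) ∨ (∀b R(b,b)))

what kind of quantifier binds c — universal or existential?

Eliminate → and ↔ using ¬ and ∨.
  (∀g ∃c (¬K(c) ∧ K(g))) ∧ ¬((∀a ∃d (¬R(d,d) ∨ K(a))) ∨ (∀b R(b,b)))
Push ¬ through the quantifiers and connectives to reach negation normal form:
  (∀g ∃c (¬K(c) ∧ K(g))) ∧ (∃a ∀d (R(d,d) ∧ ¬K(a))) ∧ (∃b ¬R(b,b))
Pull the quantifiers to the front (each side's bound variable is not free in the other side):
  ∀g ∃c ∃a ∀d ∃b (¬K(c) ∧ K(g) ∧ R(d,d) ∧ ¬K(a) ∧ ¬R(b,b))
The quantifier ∃c sits under an even number of negations (counting the antecedent side of each →), so it remains existential.

existential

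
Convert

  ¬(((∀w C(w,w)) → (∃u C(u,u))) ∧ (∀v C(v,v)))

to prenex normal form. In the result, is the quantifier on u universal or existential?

universal

Rewrite implications/biconditionals: A → B as ¬A ∨ B.
  ¬((¬(∀w C(w,w)) ∨ (∃u C(u,u))) ∧ (∀v C(v,v)))
Push ¬ through the quantifiers and connectives to reach negation normal form:
  (∀w C(w,w)) ∧ (∀u ¬C(u,u)) ∨ (∃v ¬C(v,v))
Finally move all quantifiers to the prefix:
  ∀w ∀u ∃v (C(w,w) ∧ ¬C(u,u) ∨ ¬C(v,v))
The quantifier ∃u sits under an odd number of negations (counting the antecedent side of each →), so it flips to ∀u.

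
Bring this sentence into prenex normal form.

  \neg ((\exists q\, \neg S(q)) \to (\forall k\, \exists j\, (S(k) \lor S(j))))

\exists q\, \exists k\, \forall j\, (\neg S(q) \land \neg S(k) \land \neg S(j))

Rewrite implications/biconditionals: A → B as ¬A ∨ B.
  \neg (\neg (\exists q\, \neg S(q)) \lor (\forall k\, \exists j\, (S(k) \lor S(j))))
Drive negations inward (¬∀x A ≡ ∃x ¬A, ¬∃x A ≡ ∀x ¬A, De Morgan for ∧/∨):
  (\exists q\, \neg S(q)) \land (\exists k\, \forall j\, (\neg S(k) \land \neg S(j)))
All bound variables are already distinct, so no renaming is needed.
Pull the quantifiers to the front (each side's bound variable is not free in the other side):
  \exists q\, \exists k\, \forall j\, (\neg S(q) \land \neg S(k) \land \neg S(j))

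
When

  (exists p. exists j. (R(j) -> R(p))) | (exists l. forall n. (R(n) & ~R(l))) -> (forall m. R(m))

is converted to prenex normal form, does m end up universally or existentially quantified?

Rewrite implications/biconditionals: A → B as ¬A ∨ B.
  ~((exists p. exists j. (~R(j) | R(p))) | (exists l. forall n. (R(n) & ~R(l)))) | (forall m. R(m))
Move each ¬ inward, flipping quantifiers it crosses:
  (forall p. forall j. (R(j) & ~R(p))) & (forall l. exists n. (~R(n) | R(l))) | (forall m. R(m))
All bound variables are already distinct, so no renaming is needed.
Finally move all quantifiers to the prefix:
  forall p. forall j. forall l. exists n. forall m. (R(j) & ~R(p) & (~R(n) | R(l)) | R(m))
The quantifier forall m sits under an even number of negations (counting the antecedent side of each →), so it remains universal.

universal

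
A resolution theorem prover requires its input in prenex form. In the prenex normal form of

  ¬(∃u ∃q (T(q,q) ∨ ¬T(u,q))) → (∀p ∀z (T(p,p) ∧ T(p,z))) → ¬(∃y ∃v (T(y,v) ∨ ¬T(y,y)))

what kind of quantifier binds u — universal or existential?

existential

Rewrite implications/biconditionals: A → B as ¬A ∨ B.
  ¬¬(∃u ∃q (T(q,q) ∨ ¬T(u,q))) ∨ ¬(∀p ∀z (T(p,p) ∧ T(p,z))) ∨ ¬(∃y ∃v (T(y,v) ∨ ¬T(y,y)))
Drive negations inward (¬∀x A ≡ ∃x ¬A, ¬∃x A ≡ ∀x ¬A, De Morgan for ∧/∨):
  (∃u ∃q (T(q,q) ∨ ¬T(u,q))) ∨ (∃p ∃z (¬T(p,p) ∨ ¬T(p,z))) ∨ (∀y ∀v (¬T(y,v) ∧ T(y,y)))
All bound variables are already distinct, so no renaming is needed.
Pull the quantifiers to the front (each side's bound variable is not free in the other side):
  ∃u ∃q ∃p ∃z ∀y ∀v (T(q,q) ∨ ¬T(u,q) ∨ ¬T(p,p) ∨ ¬T(p,z) ∨ ¬T(y,v) ∧ T(y,y))
The quantifier ∃u sits under an even number of negations (counting the antecedent side of each →), so it remains existential.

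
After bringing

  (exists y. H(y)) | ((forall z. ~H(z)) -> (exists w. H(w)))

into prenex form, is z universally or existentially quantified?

First replace A → B with ¬A ∨ B.
  (exists y. H(y)) | ~(forall z. ~H(z)) | (exists w. H(w))
Move each ¬ inward, flipping quantifiers it crosses:
  (exists y. H(y)) | (exists z. H(z)) | (exists w. H(w))
Pull the quantifiers to the front (each side's bound variable is not free in the other side):
  exists y. exists z. exists w. (H(y) | H(z) | H(w))
The quantifier forall z sits under an odd number of negations (counting the antecedent side of each →), so it flips to exists z.

existential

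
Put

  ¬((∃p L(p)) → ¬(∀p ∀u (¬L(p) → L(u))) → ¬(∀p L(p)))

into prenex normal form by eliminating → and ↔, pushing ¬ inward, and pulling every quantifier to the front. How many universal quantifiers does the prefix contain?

1

Eliminate → and ↔ using ¬ and ∨.
  ¬(¬(∃p L(p)) ∨ ¬¬(∀p ∀u (¬¬L(p) ∨ L(u))) ∨ ¬(∀p L(p)))
Move each ¬ inward, flipping quantifiers it crosses:
  (∃p L(p)) ∧ (∃p ∃u (¬L(p) ∧ ¬L(u))) ∧ (∀p L(p))
Rename bound variables to avoid capture: p↦v1, p↦q.
  (∃p L(p)) ∧ (∃v1 ∃u (¬L(v1) ∧ ¬L(u))) ∧ (∀q L(q))
Finally move all quantifiers to the prefix:
  ∃p ∃v1 ∃u ∀q (L(p) ∧ ¬L(v1) ∧ ¬L(u) ∧ L(q))
The prefix is ∃p ∃v1 ∃u ∀q: 1 universal, 3 existential.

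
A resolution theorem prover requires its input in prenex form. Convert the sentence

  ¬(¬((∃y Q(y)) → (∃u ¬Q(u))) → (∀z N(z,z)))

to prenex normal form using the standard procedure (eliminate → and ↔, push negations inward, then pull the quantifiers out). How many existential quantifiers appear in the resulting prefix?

First replace A → B with ¬A ∨ B.
  ¬(¬¬(¬(∃y Q(y)) ∨ (∃u ¬Q(u))) ∨ (∀z N(z,z)))
Push ¬ through the quantifiers and connectives to reach negation normal form:
  (∃y Q(y)) ∧ (∀u Q(u)) ∧ (∃z ¬N(z,z))
All bound variables are already distinct, so no renaming is needed.
Extract every quantifier outward, since the variables are now distinct and don't occur free across branches:
  ∃y ∀u ∃z (Q(y) ∧ Q(u) ∧ ¬N(z,z))
The prefix is ∃y ∀u ∃z: 1 universal, 2 existential.

2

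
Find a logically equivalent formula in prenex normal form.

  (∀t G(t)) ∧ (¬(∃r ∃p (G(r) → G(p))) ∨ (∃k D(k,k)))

∀t ∀r ∀p ∃k (G(t) ∧ (G(r) ∧ ¬G(p) ∨ D(k,k)))

Eliminate → and ↔ using ¬ and ∨.
  (∀t G(t)) ∧ (¬(∃r ∃p (¬G(r) ∨ G(p))) ∨ (∃k D(k,k)))
Drive negations inward (¬∀x A ≡ ∃x ¬A, ¬∃x A ≡ ∀x ¬A, De Morgan for ∧/∨):
  (∀t G(t)) ∧ ((∀r ∀p (G(r) ∧ ¬G(p))) ∨ (∃k D(k,k)))
All bound variables are already distinct, so no renaming is needed.
Pull the quantifiers to the front (each side's bound variable is not free in the other side):
  ∀t ∀r ∀p ∃k (G(t) ∧ (G(r) ∧ ¬G(p) ∨ D(k,k)))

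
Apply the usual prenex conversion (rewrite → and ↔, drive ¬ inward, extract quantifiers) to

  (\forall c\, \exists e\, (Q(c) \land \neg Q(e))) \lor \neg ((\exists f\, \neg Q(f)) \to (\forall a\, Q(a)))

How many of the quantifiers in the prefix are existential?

Rewrite implications/biconditionals: A → B as ¬A ∨ B.
  (\forall c\, \exists e\, (Q(c) \land \neg Q(e))) \lor \neg (\neg (\exists f\, \neg Q(f)) \lor (\forall a\, Q(a)))
Move each ¬ inward, flipping quantifiers it crosses:
  (\forall c\, \exists e\, (Q(c) \land \neg Q(e))) \lor (\exists f\, \neg Q(f)) \land (\exists a\, \neg Q(a))
All bound variables are already distinct, so no renaming is needed.
Extract every quantifier outward, since the variables are now distinct and don't occur free across branches:
  \forall c\, \exists e\, \exists f\, \exists a\, (Q(c) \land \neg Q(e) \lor \neg Q(f) \land \neg Q(a))
The prefix is \forall c \exists e \exists f \exists a: 1 universal, 3 existential.

3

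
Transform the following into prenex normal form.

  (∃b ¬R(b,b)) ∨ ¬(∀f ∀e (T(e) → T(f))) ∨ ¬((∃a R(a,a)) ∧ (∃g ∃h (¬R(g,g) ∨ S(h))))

Eliminate → and ↔ using ¬ and ∨.
  (∃b ¬R(b,b)) ∨ ¬(∀f ∀e (¬T(e) ∨ T(f))) ∨ ¬((∃a R(a,a)) ∧ (∃g ∃h (¬R(g,g) ∨ S(h))))
Drive negations inward (¬∀x A ≡ ∃x ¬A, ¬∃x A ≡ ∀x ¬A, De Morgan for ∧/∨):
  (∃b ¬R(b,b)) ∨ (∃f ∃e (T(e) ∧ ¬T(f))) ∨ (∀a ¬R(a,a)) ∨ (∀g ∀h (R(g,g) ∧ ¬S(h)))
Finally move all quantifiers to the prefix:
  ∃b ∃f ∃e ∀a ∀g ∀h (¬R(b,b) ∨ T(e) ∧ ¬T(f) ∨ ¬R(a,a) ∨ R(g,g) ∧ ¬S(h))

∃b ∃f ∃e ∀a ∀g ∀h (¬R(b,b) ∨ T(e) ∧ ¬T(f) ∨ ¬R(a,a) ∨ R(g,g) ∧ ¬S(h))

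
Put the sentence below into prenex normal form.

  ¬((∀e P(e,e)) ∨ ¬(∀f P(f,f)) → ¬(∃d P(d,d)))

Eliminate → and ↔ using ¬ and ∨.
  ¬(¬((∀e P(e,e)) ∨ ¬(∀f P(f,f))) ∨ ¬(∃d P(d,d)))
Push ¬ through the quantifiers and connectives to reach negation normal form:
  ((∀e P(e,e)) ∨ (∃f ¬P(f,f))) ∧ (∃d P(d,d))
All bound variables are already distinct, so no renaming is needed.
Finally move all quantifiers to the prefix:
  ∀e ∃f ∃d ((P(e,e) ∨ ¬P(f,f)) ∧ P(d,d))

∀e ∃f ∃d ((P(e,e) ∨ ¬P(f,f)) ∧ P(d,d))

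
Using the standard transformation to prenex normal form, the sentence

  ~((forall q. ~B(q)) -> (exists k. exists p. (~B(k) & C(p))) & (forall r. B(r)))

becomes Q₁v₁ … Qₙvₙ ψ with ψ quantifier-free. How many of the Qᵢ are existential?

1

Eliminate → and ↔ using ¬ and ∨.
  ~(~(forall q. ~B(q)) | (exists k. exists p. (~B(k) & C(p))) & (forall r. B(r)))
Move each ¬ inward, flipping quantifiers it crosses:
  (forall q. ~B(q)) & ((forall k. forall p. (B(k) | ~C(p))) | (exists r. ~B(r)))
All bound variables are already distinct, so no renaming is needed.
Pull the quantifiers to the front (each side's bound variable is not free in the other side):
  forall q. forall k. forall p. exists r. (~B(q) & (B(k) | ~C(p) | ~B(r)))
The prefix is forall q forall k forall p exists r: 3 universal, 1 existential.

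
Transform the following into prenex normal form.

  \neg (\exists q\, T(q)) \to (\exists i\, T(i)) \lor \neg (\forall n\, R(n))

Eliminate → and ↔ using ¬ and ∨.
  \neg \neg (\exists q\, T(q)) \lor (\exists i\, T(i)) \lor \neg (\forall n\, R(n))
Move each ¬ inward, flipping quantifiers it crosses:
  (\exists q\, T(q)) \lor (\exists i\, T(i)) \lor (\exists n\, \neg R(n))
All bound variables are already distinct, so no renaming is needed.
Extract every quantifier outward, since the variables are now distinct and don't occur free across branches:
  \exists q\, \exists i\, \exists n\, (T(q) \lor T(i) \lor \neg R(n))

\exists q\, \exists i\, \exists n\, (T(q) \lor T(i) \lor \neg R(n))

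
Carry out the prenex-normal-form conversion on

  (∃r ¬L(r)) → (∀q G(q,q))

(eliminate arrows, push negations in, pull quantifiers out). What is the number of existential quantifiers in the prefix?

0

First replace A → B with ¬A ∨ B.
  ¬(∃r ¬L(r)) ∨ (∀q G(q,q))
Move each ¬ inward, flipping quantifiers it crosses:
  (∀r L(r)) ∨ (∀q G(q,q))
Extract every quantifier outward, since the variables are now distinct and don't occur free across branches:
  ∀r ∀q (L(r) ∨ G(q,q))
The prefix is ∀r ∀q: 2 universal, 0 existential.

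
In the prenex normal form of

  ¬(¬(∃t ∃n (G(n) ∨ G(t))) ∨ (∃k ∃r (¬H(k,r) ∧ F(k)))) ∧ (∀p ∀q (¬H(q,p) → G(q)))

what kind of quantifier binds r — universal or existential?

universal

Eliminate → and ↔ using ¬ and ∨.
  ¬(¬(∃t ∃n (G(n) ∨ G(t))) ∨ (∃k ∃r (¬H(k,r) ∧ F(k)))) ∧ (∀p ∀q (¬¬H(q,p) ∨ G(q)))
Move each ¬ inward, flipping quantifiers it crosses:
  (∃t ∃n (G(n) ∨ G(t))) ∧ (∀k ∀r (H(k,r) ∨ ¬F(k))) ∧ (∀p ∀q (H(q,p) ∨ G(q)))
All bound variables are already distinct, so no renaming is needed.
Extract every quantifier outward, since the variables are now distinct and don't occur free across branches:
  ∃t ∃n ∀k ∀r ∀p ∀q ((G(n) ∨ G(t)) ∧ (H(k,r) ∨ ¬F(k)) ∧ (H(q,p) ∨ G(q)))
The quantifier ∃r sits under an odd number of negations (counting the antecedent side of each →), so it flips to ∀r.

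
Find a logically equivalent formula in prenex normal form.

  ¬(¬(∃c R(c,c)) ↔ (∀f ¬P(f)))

Rewrite implications/biconditionals: A → B as ¬A ∨ B; A ↔ B as (¬A ∨ B) ∧ (¬B ∨ A).
  ¬((¬¬(∃c R(c,c)) ∨ (∀f ¬P(f))) ∧ (¬(∀f ¬P(f)) ∨ ¬(∃c R(c,c))))
Move each ¬ inward, flipping quantifiers it crosses:
  (∀c ¬R(c,c)) ∧ (∃f P(f)) ∨ (∀f ¬P(f)) ∧ (∃c R(c,c))
Rename bound variables to avoid capture: f↦u, c↦u1.
  (∀c ¬R(c,c)) ∧ (∃f P(f)) ∨ (∀u ¬P(u)) ∧ (∃u1 R(u1,u1))
Extract every quantifier outward, since the variables are now distinct and don't occur free across branches:
  ∀c ∃f ∀u ∃u1 (¬R(c,c) ∧ P(f) ∨ ¬P(u) ∧ R(u1,u1))

∀c ∃f ∀u ∃u1 (¬R(c,c) ∧ P(f) ∨ ¬P(u) ∧ R(u1,u1))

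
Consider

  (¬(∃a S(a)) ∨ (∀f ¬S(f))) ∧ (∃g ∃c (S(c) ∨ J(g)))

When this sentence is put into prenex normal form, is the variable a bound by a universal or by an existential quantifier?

universal

Move each ¬ inward, flipping quantifiers it crosses:
  ((∀a ¬S(a)) ∨ (∀f ¬S(f))) ∧ (∃g ∃c (S(c) ∨ J(g)))
All bound variables are already distinct, so no renaming is needed.
Finally move all quantifiers to the prefix:
  ∀a ∀f ∃g ∃c ((¬S(a) ∨ ¬S(f)) ∧ (S(c) ∨ J(g)))
The quantifier ∃a sits under an odd number of negations, so it flips to ∀a.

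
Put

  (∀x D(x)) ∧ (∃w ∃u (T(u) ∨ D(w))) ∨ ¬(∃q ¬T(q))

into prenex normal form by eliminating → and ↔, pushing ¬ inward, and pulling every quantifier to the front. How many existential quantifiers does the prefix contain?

Drive negations inward (¬∀x A ≡ ∃x ¬A, ¬∃x A ≡ ∀x ¬A, De Morgan for ∧/∨):
  (∀x D(x)) ∧ (∃w ∃u (T(u) ∨ D(w))) ∨ (∀q T(q))
All bound variables are already distinct, so no renaming is needed.
Extract every quantifier outward, since the variables are now distinct and don't occur free across branches:
  ∀x ∃w ∃u ∀q (D(x) ∧ (T(u) ∨ D(w)) ∨ T(q))
The prefix is ∀x ∃w ∃u ∀q: 2 universal, 2 existential.

2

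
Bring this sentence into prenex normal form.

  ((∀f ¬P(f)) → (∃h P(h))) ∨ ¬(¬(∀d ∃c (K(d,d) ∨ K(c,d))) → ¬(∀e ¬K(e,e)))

Rewrite implications/biconditionals: A → B as ¬A ∨ B.
  ¬(∀f ¬P(f)) ∨ (∃h P(h)) ∨ ¬(¬¬(∀d ∃c (K(d,d) ∨ K(c,d))) ∨ ¬(∀e ¬K(e,e)))
Drive negations inward (¬∀x A ≡ ∃x ¬A, ¬∃x A ≡ ∀x ¬A, De Morgan for ∧/∨):
  (∃f P(f)) ∨ (∃h P(h)) ∨ (∃d ∀c (¬K(d,d) ∧ ¬K(c,d))) ∧ (∀e ¬K(e,e))
Extract every quantifier outward, since the variables are now distinct and don't occur free across branches:
  ∃f ∃h ∃d ∀c ∀e (P(f) ∨ P(h) ∨ ¬K(d,d) ∧ ¬K(c,d) ∧ ¬K(e,e))

∃f ∃h ∃d ∀c ∀e (P(f) ∨ P(h) ∨ ¬K(d,d) ∧ ¬K(c,d) ∧ ¬K(e,e))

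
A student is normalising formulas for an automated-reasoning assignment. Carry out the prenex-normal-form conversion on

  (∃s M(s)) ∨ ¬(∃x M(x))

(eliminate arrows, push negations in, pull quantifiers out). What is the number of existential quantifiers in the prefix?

1

Move each ¬ inward, flipping quantifiers it crosses:
  (∃s M(s)) ∨ (∀x ¬M(x))
All bound variables are already distinct, so no renaming is needed.
Pull the quantifiers to the front (each side's bound variable is not free in the other side):
  ∃s ∀x (M(s) ∨ ¬M(x))
The prefix is ∃s ∀x: 1 universal, 1 existential.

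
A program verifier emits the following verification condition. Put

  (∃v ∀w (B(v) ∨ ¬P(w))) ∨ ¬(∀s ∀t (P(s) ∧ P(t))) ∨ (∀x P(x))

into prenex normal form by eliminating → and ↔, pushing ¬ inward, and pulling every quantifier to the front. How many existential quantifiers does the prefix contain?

3

Push ¬ through the quantifiers and connectives to reach negation normal form:
  (∃v ∀w (B(v) ∨ ¬P(w))) ∨ (∃s ∃t (¬P(s) ∨ ¬P(t))) ∨ (∀x P(x))
Pull the quantifiers to the front (each side's bound variable is not free in the other side):
  ∃v ∀w ∃s ∃t ∀x (B(v) ∨ ¬P(w) ∨ ¬P(s) ∨ ¬P(t) ∨ P(x))
The prefix is ∃v ∀w ∃s ∃t ∀x: 2 universal, 3 existential.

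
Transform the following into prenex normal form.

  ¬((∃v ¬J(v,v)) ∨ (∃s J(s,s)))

Move each ¬ inward, flipping quantifiers it crosses:
  (∀v J(v,v)) ∧ (∀s ¬J(s,s))
All bound variables are already distinct, so no renaming is needed.
Finally move all quantifiers to the prefix:
  ∀v ∀s (J(v,v) ∧ ¬J(s,s))

∀v ∀s (J(v,v) ∧ ¬J(s,s))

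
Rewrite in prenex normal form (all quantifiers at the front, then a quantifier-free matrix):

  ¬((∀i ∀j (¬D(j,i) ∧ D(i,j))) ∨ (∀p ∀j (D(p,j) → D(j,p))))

First replace A → B with ¬A ∨ B.
  ¬((∀i ∀j (¬D(j,i) ∧ D(i,j))) ∨ (∀p ∀j (¬D(p,j) ∨ D(j,p))))
Push ¬ through the quantifiers and connectives to reach negation normal form:
  (∃i ∃j (D(j,i) ∨ ¬D(i,j))) ∧ (∃p ∃j (D(p,j) ∧ ¬D(j,p)))
Give each quantifier a distinct variable: j↦w.
  (∃i ∃j (D(j,i) ∨ ¬D(i,j))) ∧ (∃p ∃w (D(p,w) ∧ ¬D(w,p)))
Finally move all quantifiers to the prefix:
  ∃i ∃j ∃p ∃w ((D(j,i) ∨ ¬D(i,j)) ∧ D(p,w) ∧ ¬D(w,p))

∃i ∃j ∃p ∃w ((D(j,i) ∨ ¬D(i,j)) ∧ D(p,w) ∧ ¬D(w,p))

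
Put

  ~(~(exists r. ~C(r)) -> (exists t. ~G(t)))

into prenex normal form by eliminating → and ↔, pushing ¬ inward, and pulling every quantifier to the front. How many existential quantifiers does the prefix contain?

Eliminate → and ↔ using ¬ and ∨.
  ~(~~(exists r. ~C(r)) | (exists t. ~G(t)))
Drive negations inward (¬∀x A ≡ ∃x ¬A, ¬∃x A ≡ ∀x ¬A, De Morgan for ∧/∨):
  (forall r. C(r)) & (forall t. G(t))
Pull the quantifiers to the front (each side's bound variable is not free in the other side):
  forall r. forall t. (C(r) & G(t))
The prefix is forall r forall t: 2 universal, 0 existential.

0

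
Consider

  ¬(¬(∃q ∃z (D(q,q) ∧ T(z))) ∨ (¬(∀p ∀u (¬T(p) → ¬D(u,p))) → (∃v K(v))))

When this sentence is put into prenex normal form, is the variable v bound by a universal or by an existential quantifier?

First replace A → B with ¬A ∨ B.
  ¬(¬(∃q ∃z (D(q,q) ∧ T(z))) ∨ ¬¬(∀p ∀u (¬¬T(p) ∨ ¬D(u,p))) ∨ (∃v K(v)))
Move each ¬ inward, flipping quantifiers it crosses:
  (∃q ∃z (D(q,q) ∧ T(z))) ∧ (∃p ∃u (¬T(p) ∧ D(u,p))) ∧ (∀v ¬K(v))
All bound variables are already distinct, so no renaming is needed.
Finally move all quantifiers to the prefix:
  ∃q ∃z ∃p ∃u ∀v (D(q,q) ∧ T(z) ∧ ¬T(p) ∧ D(u,p) ∧ ¬K(v))
The quantifier ∃v sits under an odd number of negations (counting the antecedent side of each →), so it flips to ∀v.

universal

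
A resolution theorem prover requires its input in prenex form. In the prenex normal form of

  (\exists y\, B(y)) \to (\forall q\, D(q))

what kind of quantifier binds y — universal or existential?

Eliminate → and ↔ using ¬ and ∨.
  \neg (\exists y\, B(y)) \lor (\forall q\, D(q))
Move each ¬ inward, flipping quantifiers it crosses:
  (\forall y\, \neg B(y)) \lor (\forall q\, D(q))
All bound variables are already distinct, so no renaming is needed.
Finally move all quantifiers to the prefix:
  \forall y\, \forall q\, (\neg B(y) \lor D(q))
The quantifier \exists y sits under an odd number of negations (counting the antecedent side of each →), so it flips to \forall y.

universal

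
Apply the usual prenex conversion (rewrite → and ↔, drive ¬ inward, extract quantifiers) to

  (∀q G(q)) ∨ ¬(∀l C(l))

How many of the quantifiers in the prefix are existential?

Push ¬ through the quantifiers and connectives to reach negation normal form:
  (∀q G(q)) ∨ (∃l ¬C(l))
Finally move all quantifiers to the prefix:
  ∀q ∃l (G(q) ∨ ¬C(l))
The prefix is ∀q ∃l: 1 universal, 1 existential.

1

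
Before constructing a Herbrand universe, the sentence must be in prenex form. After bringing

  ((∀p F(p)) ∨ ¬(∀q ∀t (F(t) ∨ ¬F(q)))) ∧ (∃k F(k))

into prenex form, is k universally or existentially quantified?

Drive negations inward (¬∀x A ≡ ∃x ¬A, ¬∃x A ≡ ∀x ¬A, De Morgan for ∧/∨):
  ((∀p F(p)) ∨ (∃q ∃t (¬F(t) ∧ F(q)))) ∧ (∃k F(k))
Extract every quantifier outward, since the variables are now distinct and don't occur free across branches:
  ∀p ∃q ∃t ∃k ((F(p) ∨ ¬F(t) ∧ F(q)) ∧ F(k))
The quantifier ∃k sits under an even number of negations, so it remains existential.

existential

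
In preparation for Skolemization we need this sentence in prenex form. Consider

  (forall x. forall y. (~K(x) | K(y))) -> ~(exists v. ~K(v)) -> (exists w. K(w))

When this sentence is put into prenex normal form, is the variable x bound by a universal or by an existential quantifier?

Rewrite implications/biconditionals: A → B as ¬A ∨ B.
  ~(forall x. forall y. (~K(x) | K(y))) | ~~(exists v. ~K(v)) | (exists w. K(w))
Push ¬ through the quantifiers and connectives to reach negation normal form:
  (exists x. exists y. (K(x) & ~K(y))) | (exists v. ~K(v)) | (exists w. K(w))
All bound variables are already distinct, so no renaming is needed.
Pull the quantifiers to the front (each side's bound variable is not free in the other side):
  exists x. exists y. exists v. exists w. (K(x) & ~K(y) | ~K(v) | K(w))
The quantifier forall x sits under an odd number of negations (counting the antecedent side of each →), so it flips to exists x.

existential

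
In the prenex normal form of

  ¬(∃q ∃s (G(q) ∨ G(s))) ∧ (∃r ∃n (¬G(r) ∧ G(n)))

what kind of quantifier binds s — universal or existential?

universal

Push ¬ through the quantifiers and connectives to reach negation normal form:
  (∀q ∀s (¬G(q) ∧ ¬G(s))) ∧ (∃r ∃n (¬G(r) ∧ G(n)))
Extract every quantifier outward, since the variables are now distinct and don't occur free across branches:
  ∀q ∀s ∃r ∃n (¬G(q) ∧ ¬G(s) ∧ ¬G(r) ∧ G(n))
The quantifier ∃s sits under an odd number of negations, so it flips to ∀s.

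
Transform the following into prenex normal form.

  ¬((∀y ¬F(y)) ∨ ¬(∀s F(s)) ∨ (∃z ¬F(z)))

Push ¬ through the quantifiers and connectives to reach negation normal form:
  (∃y F(y)) ∧ (∀s F(s)) ∧ (∀z F(z))
All bound variables are already distinct, so no renaming is needed.
Extract every quantifier outward, since the variables are now distinct and don't occur free across branches:
  ∃y ∀s ∀z (F(y) ∧ F(s) ∧ F(z))

∃y ∀s ∀z (F(y) ∧ F(s) ∧ F(z))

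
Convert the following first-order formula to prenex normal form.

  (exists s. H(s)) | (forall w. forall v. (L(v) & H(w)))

exists s. forall w. forall v. (H(s) | L(v) & H(w))

Finally move all quantifiers to the prefix:
  exists s. forall w. forall v. (H(s) | L(v) & H(w))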